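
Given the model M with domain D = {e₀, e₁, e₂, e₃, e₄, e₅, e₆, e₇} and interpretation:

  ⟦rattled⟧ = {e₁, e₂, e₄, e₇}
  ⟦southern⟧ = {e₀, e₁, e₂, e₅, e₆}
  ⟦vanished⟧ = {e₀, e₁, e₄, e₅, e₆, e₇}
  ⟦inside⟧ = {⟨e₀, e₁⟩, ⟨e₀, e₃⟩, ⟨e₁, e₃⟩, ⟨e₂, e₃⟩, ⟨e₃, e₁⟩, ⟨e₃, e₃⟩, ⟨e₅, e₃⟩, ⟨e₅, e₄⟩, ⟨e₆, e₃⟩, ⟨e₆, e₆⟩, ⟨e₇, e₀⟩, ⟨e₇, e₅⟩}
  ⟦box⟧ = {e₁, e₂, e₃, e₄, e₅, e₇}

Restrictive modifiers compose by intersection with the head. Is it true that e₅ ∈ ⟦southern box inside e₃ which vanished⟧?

yes

⟦inside e₃⟧ = {x : ⟨x, e₃⟩ ∈ ⟦inside⟧} = {e₀, e₁, e₂, e₃, e₅, e₆}
⟦which vanished⟧ = ⟦vanished⟧ = {e₀, e₁, e₄, e₅, e₆, e₇}
⟦box⟧ = {e₁, e₂, e₃, e₄, e₅, e₇}
… ∩ ⟦inside e₃⟧ = {e₁, e₂, e₃, e₄, e₅, e₇} ∩ {e₀, e₁, e₂, e₃, e₅, e₆} = {e₁, e₂, e₃, e₅}
… ∩ ⟦which vanished⟧ = {e₁, e₂, e₃, e₅} ∩ {e₀, e₁, e₄, e₅, e₆, e₇} = {e₁, e₅}
… ∩ ⟦southern⟧ = {e₁, e₅} ∩ {e₀, e₁, e₂, e₅, e₆} = {e₁, e₅}
⟦southern box inside e₃ which vanished⟧ = {e₁, e₅}; e₅ ∈ this set.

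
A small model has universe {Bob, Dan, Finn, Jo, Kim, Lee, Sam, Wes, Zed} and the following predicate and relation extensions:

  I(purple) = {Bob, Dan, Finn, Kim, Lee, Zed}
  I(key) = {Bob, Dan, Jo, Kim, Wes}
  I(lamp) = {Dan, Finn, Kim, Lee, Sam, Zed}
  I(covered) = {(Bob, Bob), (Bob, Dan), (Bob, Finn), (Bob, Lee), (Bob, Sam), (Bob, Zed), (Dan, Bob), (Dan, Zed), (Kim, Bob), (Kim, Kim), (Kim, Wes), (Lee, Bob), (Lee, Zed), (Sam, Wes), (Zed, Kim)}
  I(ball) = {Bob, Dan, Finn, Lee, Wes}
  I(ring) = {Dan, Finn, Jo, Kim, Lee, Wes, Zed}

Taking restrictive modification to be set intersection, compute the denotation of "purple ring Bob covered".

{Dan, Finn, Lee, Zed}

⟦Bob covered⟧ = {x : ⟨Bob, x⟩ ∈ ⟦covered⟧} = {Bob, Dan, Finn, Lee, Sam, Zed}
⟦ring⟧ = {Dan, Finn, Jo, Kim, Lee, Wes, Zed}
… ∩ ⟦Bob covered⟧ = {Dan, Finn, Jo, Kim, Lee, Wes, Zed} ∩ {Bob, Dan, Finn, Lee, Sam, Zed} = {Dan, Finn, Lee, Zed}
… ∩ ⟦purple⟧ = {Dan, Finn, Lee, Zed} ∩ {Bob, Dan, Finn, Kim, Lee, Zed} = {Dan, Finn, Lee, Zed}
So ⟦purple ring Bob covered⟧ = {Dan, Finn, Lee, Zed}.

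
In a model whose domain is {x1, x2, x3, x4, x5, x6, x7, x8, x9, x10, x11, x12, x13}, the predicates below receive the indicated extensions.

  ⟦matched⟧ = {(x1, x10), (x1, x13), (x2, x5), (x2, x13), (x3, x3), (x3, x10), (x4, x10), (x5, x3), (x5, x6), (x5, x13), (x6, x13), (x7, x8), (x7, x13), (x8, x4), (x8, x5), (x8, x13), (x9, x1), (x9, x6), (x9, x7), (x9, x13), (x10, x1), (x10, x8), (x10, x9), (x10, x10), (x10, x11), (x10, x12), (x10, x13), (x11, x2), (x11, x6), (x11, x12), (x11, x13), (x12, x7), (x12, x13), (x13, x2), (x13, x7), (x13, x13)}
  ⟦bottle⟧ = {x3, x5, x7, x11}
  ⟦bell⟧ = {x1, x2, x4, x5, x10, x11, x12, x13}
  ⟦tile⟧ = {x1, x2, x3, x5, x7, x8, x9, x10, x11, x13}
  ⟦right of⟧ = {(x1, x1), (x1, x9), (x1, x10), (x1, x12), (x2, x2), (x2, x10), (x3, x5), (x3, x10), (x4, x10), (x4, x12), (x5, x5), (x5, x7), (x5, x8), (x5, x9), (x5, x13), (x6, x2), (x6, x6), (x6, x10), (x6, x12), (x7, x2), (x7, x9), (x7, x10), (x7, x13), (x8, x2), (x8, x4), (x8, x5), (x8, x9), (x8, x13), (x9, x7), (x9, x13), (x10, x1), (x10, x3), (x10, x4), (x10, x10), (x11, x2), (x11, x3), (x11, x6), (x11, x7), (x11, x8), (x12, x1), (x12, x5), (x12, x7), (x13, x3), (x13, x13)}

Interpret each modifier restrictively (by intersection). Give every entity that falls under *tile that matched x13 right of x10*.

{x1, x2, x7, x10}

⟦that matched x13⟧ = {x : ⟨x, x13⟩ ∈ ⟦matched⟧} = {x1, x2, x5, x6, x7, x8, x9, x10, x11, x12, x13}
⟦right of x10⟧ = {x : ⟨x, x10⟩ ∈ ⟦right of⟧} = {x1, x2, x3, x4, x6, x7, x10}
⟦tile⟧ = {x1, x2, x3, x5, x7, x8, x9, x10, x11, x13}
… ∩ ⟦that matched x13⟧ = {x1, x2, x3, x5, x7, x8, x9, x10, x11, x13} ∩ {x1, x2, x5, x6, x7, x8, x9, x10, x11, x12, x13} = {x1, x2, x5, x7, x8, x9, x10, x11, x13}
… ∩ ⟦right of x10⟧ = {x1, x2, x5, x7, x8, x9, x10, x11, x13} ∩ {x1, x2, x3, x4, x6, x7, x10} = {x1, x2, x7, x10}
So ⟦tile that matched x13 right of x10⟧ = {x1, x2, x7, x10}.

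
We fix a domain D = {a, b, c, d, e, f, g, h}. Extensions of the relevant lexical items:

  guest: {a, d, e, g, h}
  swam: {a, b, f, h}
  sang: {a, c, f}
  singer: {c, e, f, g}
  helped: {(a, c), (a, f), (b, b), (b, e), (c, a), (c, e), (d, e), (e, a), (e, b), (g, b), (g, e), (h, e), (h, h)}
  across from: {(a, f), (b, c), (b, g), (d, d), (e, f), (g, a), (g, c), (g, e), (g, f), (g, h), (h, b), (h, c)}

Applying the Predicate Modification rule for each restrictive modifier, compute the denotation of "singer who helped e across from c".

⟦who helped e⟧ = {x : ⟨x, e⟩ ∈ ⟦helped⟧} = {b, c, d, g, h}
⟦across from c⟧ = {x : ⟨x, c⟩ ∈ ⟦across from⟧} = {b, g, h}
⟦singer⟧ = {c, e, f, g}
… ∩ ⟦who helped e⟧ = {c, e, f, g} ∩ {b, c, d, g, h} = {c, g}
… ∩ ⟦across from c⟧ = {c, g} ∩ {b, g, h} = {g}
So ⟦singer who helped e across from c⟧ = {g}.

{g}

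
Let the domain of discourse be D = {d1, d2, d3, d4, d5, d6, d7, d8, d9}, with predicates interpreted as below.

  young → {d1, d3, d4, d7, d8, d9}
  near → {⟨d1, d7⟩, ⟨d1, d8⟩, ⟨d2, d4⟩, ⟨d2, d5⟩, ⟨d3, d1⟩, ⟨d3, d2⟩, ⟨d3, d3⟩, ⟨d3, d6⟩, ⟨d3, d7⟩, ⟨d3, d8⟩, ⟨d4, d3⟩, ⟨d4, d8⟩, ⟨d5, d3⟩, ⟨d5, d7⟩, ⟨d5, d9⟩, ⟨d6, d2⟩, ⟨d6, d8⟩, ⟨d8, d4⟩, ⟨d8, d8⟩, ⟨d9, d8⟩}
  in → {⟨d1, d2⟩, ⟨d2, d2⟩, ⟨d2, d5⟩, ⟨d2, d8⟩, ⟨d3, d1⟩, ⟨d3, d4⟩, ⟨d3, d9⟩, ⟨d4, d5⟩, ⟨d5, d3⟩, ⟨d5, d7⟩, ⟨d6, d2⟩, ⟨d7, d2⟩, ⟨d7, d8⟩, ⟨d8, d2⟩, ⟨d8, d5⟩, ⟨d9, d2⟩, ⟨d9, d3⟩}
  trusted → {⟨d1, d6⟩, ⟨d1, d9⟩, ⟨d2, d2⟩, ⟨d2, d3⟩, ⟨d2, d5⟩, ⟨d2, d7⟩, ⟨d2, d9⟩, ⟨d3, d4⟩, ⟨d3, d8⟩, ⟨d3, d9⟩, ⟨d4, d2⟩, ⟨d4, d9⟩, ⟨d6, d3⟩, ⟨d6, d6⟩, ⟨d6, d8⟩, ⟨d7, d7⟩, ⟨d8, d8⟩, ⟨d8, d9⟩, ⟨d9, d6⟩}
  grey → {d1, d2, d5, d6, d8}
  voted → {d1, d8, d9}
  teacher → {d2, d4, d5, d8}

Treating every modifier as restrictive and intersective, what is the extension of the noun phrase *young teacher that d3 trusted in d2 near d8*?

⟦that d3 trusted⟧ = {x : ⟨d3, x⟩ ∈ ⟦trusted⟧} = {d4, d8, d9}
⟦in d2⟧ = {x : ⟨x, d2⟩ ∈ ⟦in⟧} = {d1, d2, d6, d7, d8, d9}
⟦near d8⟧ = {x : ⟨x, d8⟩ ∈ ⟦near⟧} = {d1, d3, d4, d6, d8, d9}
⟦teacher⟧ = {d2, d4, d5, d8}
… ∩ ⟦that d3 trusted⟧ = {d2, d4, d5, d8} ∩ {d4, d8, d9} = {d4, d8}
… ∩ ⟦in d2⟧ = {d4, d8} ∩ {d1, d2, d6, d7, d8, d9} = {d8}
… ∩ ⟦near d8⟧ = {d8} ∩ {d1, d3, d4, d6, d8, d9} = {d8}
… ∩ ⟦young⟧ = {d8} ∩ {d1, d3, d4, d7, d8, d9} = {d8}
So ⟦young teacher that d3 trusted in d2 near d8⟧ = {d8}.

{d8}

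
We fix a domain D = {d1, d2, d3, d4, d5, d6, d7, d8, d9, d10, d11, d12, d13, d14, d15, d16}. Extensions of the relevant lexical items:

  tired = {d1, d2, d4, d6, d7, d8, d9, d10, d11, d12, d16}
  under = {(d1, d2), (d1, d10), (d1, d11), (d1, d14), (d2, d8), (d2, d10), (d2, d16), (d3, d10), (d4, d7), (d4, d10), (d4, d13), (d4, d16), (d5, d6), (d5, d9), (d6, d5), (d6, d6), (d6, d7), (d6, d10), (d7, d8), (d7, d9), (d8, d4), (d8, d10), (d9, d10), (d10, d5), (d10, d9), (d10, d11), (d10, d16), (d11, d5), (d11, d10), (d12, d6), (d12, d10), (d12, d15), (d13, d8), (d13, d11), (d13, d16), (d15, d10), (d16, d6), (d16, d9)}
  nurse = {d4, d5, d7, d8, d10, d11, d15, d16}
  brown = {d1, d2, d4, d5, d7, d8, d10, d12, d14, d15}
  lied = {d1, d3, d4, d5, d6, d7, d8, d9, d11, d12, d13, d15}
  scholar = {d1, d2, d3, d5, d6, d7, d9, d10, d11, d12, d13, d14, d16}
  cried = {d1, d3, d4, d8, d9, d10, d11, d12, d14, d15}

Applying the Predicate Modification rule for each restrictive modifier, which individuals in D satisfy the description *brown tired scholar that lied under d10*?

⟦that lied⟧ = ⟦lied⟧ = {d1, d3, d4, d5, d6, d7, d8, d9, d11, d12, d13, d15}
⟦under d10⟧ = {x : ⟨x, d10⟩ ∈ ⟦under⟧} = {d1, d2, d3, d4, d6, d8, d9, d11, d12, d15}
⟦scholar⟧ = {d1, d2, d3, d5, d6, d7, d9, d10, d11, d12, d13, d14, d16}
… ∩ ⟦that lied⟧ = {d1, d2, d3, d5, d6, d7, d9, d10, d11, d12, d13, d14, d16} ∩ {d1, d3, d4, d5, d6, d7, d8, d9, d11, d12, d13, d15} = {d1, d3, d5, d6, d7, d9, d11, d12, d13}
… ∩ ⟦under d10⟧ = {d1, d3, d5, d6, d7, d9, d11, d12, d13} ∩ {d1, d2, d3, d4, d6, d8, d9, d11, d12, d15} = {d1, d3, d6, d9, d11, d12}
… ∩ ⟦brown⟧ = {d1, d3, d6, d9, d11, d12} ∩ {d1, d2, d4, d5, d7, d8, d10, d12, d14, d15} = {d1, d12}
… ∩ ⟦tired⟧ = {d1, d12} ∩ {d1, d2, d4, d6, d7, d8, d9, d10, d11, d12, d16} = {d1, d12}
So ⟦brown tired scholar that lied under d10⟧ = {d1, d12}.

{d1, d12}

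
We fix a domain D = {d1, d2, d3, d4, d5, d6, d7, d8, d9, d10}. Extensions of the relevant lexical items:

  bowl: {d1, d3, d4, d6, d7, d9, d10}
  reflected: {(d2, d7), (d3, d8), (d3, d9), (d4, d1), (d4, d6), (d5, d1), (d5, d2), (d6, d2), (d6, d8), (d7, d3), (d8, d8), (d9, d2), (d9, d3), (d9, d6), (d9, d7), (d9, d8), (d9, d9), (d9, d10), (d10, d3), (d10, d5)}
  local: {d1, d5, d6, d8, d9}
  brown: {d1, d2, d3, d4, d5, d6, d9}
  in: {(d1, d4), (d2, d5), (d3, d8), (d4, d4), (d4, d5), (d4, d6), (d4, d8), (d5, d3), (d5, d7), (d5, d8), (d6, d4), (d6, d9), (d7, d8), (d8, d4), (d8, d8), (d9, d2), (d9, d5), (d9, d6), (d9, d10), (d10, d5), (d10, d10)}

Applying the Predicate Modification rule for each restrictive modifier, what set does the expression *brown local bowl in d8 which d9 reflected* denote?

{}

⟦in d8⟧ = {x : ⟨x, d8⟩ ∈ ⟦in⟧} = {d3, d4, d5, d7, d8}
⟦which d9 reflected⟧ = {x : ⟨d9, x⟩ ∈ ⟦reflected⟧} = {d2, d3, d6, d7, d8, d9, d10}
⟦bowl⟧ = {d1, d3, d4, d6, d7, d9, d10}
… ∩ ⟦in d8⟧ = {d1, d3, d4, d6, d7, d9, d10} ∩ {d3, d4, d5, d7, d8} = {d3, d4, d7}
… ∩ ⟦which d9 reflected⟧ = {d3, d4, d7} ∩ {d2, d3, d6, d7, d8, d9, d10} = {d3, d7}
… ∩ ⟦brown⟧ = {d3, d7} ∩ {d1, d2, d3, d4, d5, d6, d9} = {d3}
… ∩ ⟦local⟧ = {d3} ∩ {d1, d5, d6, d8, d9} = ∅
So ⟦brown local bowl in d8 which d9 reflected⟧ = {}.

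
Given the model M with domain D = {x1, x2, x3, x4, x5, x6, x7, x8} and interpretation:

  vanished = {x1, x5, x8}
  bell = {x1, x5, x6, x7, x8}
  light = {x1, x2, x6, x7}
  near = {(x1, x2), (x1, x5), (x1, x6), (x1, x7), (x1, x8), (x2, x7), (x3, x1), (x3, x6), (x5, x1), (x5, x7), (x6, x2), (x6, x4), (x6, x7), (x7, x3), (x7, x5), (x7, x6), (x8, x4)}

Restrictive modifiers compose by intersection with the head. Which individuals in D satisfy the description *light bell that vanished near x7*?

{x1}

⟦that vanished⟧ = ⟦vanished⟧ = {x1, x5, x8}
⟦near x7⟧ = {x : ⟨x, x7⟩ ∈ ⟦near⟧} = {x1, x2, x5, x6}
⟦bell⟧ = {x1, x5, x6, x7, x8}
… ∩ ⟦that vanished⟧ = {x1, x5, x6, x7, x8} ∩ {x1, x5, x8} = {x1, x5, x8}
… ∩ ⟦near x7⟧ = {x1, x5, x8} ∩ {x1, x2, x5, x6} = {x1, x5}
… ∩ ⟦light⟧ = {x1, x5} ∩ {x1, x2, x6, x7} = {x1}
So ⟦light bell that vanished near x7⟧ = {x1}.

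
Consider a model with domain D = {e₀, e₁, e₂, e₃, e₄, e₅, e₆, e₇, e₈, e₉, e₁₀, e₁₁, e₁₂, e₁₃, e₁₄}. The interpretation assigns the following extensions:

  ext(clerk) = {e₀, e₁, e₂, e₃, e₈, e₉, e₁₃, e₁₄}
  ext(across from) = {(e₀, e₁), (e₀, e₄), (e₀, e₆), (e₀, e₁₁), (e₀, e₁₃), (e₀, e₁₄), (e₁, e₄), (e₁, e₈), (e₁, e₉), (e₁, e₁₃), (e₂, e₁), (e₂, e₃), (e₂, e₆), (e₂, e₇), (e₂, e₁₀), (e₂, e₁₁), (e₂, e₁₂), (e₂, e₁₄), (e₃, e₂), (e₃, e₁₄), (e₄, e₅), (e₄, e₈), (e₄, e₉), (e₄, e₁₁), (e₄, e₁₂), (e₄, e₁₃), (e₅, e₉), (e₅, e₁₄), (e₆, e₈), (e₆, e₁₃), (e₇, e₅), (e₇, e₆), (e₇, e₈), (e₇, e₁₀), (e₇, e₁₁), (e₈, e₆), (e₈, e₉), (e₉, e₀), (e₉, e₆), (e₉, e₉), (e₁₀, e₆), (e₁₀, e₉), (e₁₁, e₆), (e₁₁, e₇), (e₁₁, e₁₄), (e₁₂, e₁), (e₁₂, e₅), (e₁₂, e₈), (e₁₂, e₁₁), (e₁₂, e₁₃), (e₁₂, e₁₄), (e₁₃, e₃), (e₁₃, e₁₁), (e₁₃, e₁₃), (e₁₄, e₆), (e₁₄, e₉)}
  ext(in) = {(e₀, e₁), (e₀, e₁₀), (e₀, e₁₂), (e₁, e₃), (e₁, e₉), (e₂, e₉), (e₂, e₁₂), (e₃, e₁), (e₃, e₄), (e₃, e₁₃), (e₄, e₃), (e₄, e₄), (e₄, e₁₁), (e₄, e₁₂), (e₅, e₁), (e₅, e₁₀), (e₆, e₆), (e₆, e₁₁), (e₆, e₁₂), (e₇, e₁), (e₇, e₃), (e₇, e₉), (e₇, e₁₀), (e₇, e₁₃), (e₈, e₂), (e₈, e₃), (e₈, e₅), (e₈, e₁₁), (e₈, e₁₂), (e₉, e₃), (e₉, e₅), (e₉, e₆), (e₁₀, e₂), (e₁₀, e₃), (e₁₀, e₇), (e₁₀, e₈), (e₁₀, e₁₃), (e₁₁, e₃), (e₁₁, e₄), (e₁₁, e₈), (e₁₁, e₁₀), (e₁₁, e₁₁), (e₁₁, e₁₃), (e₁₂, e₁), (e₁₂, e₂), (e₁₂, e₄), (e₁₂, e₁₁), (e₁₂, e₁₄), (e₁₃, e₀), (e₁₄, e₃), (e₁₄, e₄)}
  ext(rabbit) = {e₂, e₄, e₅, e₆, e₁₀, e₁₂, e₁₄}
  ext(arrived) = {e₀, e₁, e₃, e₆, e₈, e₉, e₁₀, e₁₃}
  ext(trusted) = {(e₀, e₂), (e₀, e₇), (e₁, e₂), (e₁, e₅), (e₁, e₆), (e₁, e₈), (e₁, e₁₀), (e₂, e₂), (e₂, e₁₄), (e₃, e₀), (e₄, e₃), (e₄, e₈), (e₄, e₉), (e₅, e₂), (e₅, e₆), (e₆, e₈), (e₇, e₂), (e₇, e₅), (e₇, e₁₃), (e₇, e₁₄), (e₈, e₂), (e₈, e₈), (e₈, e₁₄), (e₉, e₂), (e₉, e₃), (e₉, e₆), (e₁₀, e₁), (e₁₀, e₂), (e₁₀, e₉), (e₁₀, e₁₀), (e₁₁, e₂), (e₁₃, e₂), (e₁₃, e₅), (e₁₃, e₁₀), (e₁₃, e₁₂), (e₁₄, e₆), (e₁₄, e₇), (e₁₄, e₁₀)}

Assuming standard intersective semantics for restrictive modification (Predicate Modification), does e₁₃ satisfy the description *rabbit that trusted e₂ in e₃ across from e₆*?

⟦that trusted e₂⟧ = {x : ⟨x, e₂⟩ ∈ ⟦trusted⟧} = {e₀, e₁, e₂, e₅, e₇, e₈, e₉, e₁₀, e₁₁, e₁₃}
⟦in e₃⟧ = {x : ⟨x, e₃⟩ ∈ ⟦in⟧} = {e₁, e₄, e₇, e₈, e₉, e₁₀, e₁₁, e₁₄}
⟦across from e₆⟧ = {x : ⟨x, e₆⟩ ∈ ⟦across from⟧} = {e₀, e₂, e₇, e₈, e₉, e₁₀, e₁₁, e₁₄}
⟦rabbit⟧ = {e₂, e₄, e₅, e₆, e₁₀, e₁₂, e₁₄}
… ∩ ⟦that trusted e₂⟧ = {e₂, e₄, e₅, e₆, e₁₀, e₁₂, e₁₄} ∩ {e₀, e₁, e₂, e₅, e₇, e₈, e₉, e₁₀, e₁₁, e₁₃} = {e₂, e₅, e₁₀}
… ∩ ⟦in e₃⟧ = {e₂, e₅, e₁₀} ∩ {e₁, e₄, e₇, e₈, e₉, e₁₀, e₁₁, e₁₄} = {e₁₀}
… ∩ ⟦across from e₆⟧ = {e₁₀} ∩ {e₀, e₂, e₇, e₈, e₉, e₁₀, e₁₁, e₁₄} = {e₁₀}
⟦rabbit that trusted e₂ in e₃ across from e₆⟧ = {e₁₀}; e₁₃ ∉ this set.

no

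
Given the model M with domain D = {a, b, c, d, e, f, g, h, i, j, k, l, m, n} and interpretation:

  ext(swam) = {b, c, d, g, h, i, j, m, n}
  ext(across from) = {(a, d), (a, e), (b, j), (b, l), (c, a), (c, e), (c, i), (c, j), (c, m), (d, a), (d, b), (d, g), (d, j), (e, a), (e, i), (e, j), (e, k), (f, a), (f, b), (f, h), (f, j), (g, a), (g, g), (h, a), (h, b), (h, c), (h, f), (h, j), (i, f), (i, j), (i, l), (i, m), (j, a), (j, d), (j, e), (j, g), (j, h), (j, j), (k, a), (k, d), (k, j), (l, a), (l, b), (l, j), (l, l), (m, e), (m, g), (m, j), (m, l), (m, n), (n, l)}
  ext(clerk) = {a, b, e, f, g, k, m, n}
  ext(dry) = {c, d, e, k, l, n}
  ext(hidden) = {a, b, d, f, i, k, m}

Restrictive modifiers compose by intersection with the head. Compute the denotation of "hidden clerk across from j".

{b, f, k, m}

⟦across from j⟧ = {x : ⟨x, j⟩ ∈ ⟦across from⟧} = {b, c, d, e, f, h, i, j, k, l, m}
⟦clerk⟧ = {a, b, e, f, g, k, m, n}
… ∩ ⟦across from j⟧ = {a, b, e, f, g, k, m, n} ∩ {b, c, d, e, f, h, i, j, k, l, m} = {b, e, f, k, m}
… ∩ ⟦hidden⟧ = {b, e, f, k, m} ∩ {a, b, d, f, i, k, m} = {b, f, k, m}
So ⟦hidden clerk across from j⟧ = {b, f, k, m}.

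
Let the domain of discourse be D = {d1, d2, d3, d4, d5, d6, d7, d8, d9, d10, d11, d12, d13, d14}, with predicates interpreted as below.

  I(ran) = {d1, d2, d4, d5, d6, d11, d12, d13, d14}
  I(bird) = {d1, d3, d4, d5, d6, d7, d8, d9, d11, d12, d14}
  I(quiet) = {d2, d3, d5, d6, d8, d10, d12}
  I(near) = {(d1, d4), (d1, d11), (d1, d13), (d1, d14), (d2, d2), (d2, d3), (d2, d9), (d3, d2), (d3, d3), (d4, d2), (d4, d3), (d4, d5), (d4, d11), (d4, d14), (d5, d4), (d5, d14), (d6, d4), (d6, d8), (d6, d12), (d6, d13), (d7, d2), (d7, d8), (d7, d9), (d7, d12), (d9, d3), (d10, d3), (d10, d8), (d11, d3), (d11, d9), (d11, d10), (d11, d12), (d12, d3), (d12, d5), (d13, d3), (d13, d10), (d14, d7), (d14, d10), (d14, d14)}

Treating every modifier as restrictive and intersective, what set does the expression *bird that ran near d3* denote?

{d4, d11, d12}

⟦that ran⟧ = ⟦ran⟧ = {d1, d2, d4, d5, d6, d11, d12, d13, d14}
⟦near d3⟧ = {x : ⟨x, d3⟩ ∈ ⟦near⟧} = {d2, d3, d4, d9, d10, d11, d12, d13}
⟦bird⟧ = {d1, d3, d4, d5, d6, d7, d8, d9, d11, d12, d14}
… ∩ ⟦that ran⟧ = {d1, d3, d4, d5, d6, d7, d8, d9, d11, d12, d14} ∩ {d1, d2, d4, d5, d6, d11, d12, d13, d14} = {d1, d4, d5, d6, d11, d12, d14}
… ∩ ⟦near d3⟧ = {d1, d4, d5, d6, d11, d12, d14} ∩ {d2, d3, d4, d9, d10, d11, d12, d13} = {d4, d11, d12}
So ⟦bird that ran near d3⟧ = {d4, d11, d12}.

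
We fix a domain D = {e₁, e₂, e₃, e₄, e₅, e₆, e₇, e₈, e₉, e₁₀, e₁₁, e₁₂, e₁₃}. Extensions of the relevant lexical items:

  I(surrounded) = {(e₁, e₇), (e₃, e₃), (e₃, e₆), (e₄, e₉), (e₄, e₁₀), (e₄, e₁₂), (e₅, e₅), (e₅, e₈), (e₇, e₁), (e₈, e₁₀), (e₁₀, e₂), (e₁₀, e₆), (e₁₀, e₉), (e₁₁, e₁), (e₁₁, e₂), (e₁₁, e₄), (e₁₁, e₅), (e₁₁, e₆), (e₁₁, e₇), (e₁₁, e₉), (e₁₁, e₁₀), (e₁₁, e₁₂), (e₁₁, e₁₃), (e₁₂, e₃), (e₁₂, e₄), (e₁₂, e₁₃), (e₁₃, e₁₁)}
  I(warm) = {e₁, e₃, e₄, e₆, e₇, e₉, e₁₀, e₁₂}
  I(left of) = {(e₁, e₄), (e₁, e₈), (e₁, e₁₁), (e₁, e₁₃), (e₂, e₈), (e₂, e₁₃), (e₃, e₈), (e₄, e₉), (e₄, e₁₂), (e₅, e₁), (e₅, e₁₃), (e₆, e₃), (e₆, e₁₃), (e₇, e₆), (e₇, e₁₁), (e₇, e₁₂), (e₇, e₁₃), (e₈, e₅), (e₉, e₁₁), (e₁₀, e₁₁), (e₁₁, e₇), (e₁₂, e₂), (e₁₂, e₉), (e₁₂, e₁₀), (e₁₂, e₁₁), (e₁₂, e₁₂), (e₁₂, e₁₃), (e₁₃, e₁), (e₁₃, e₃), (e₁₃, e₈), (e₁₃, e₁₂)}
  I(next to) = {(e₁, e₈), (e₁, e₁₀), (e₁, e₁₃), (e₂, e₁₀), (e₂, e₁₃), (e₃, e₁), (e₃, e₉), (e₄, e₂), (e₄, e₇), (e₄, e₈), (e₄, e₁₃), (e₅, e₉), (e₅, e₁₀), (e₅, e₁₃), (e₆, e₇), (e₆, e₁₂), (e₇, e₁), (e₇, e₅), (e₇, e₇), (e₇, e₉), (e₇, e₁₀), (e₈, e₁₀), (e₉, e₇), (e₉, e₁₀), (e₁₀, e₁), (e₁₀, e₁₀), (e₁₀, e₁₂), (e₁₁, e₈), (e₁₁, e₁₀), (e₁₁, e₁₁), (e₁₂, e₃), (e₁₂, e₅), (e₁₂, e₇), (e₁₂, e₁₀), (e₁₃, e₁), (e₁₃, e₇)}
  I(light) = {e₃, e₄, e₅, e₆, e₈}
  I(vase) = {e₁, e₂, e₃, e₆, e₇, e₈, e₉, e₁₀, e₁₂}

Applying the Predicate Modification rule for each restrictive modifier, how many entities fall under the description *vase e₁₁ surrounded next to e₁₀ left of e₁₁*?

5

⟦e₁₁ surrounded⟧ = {x : ⟨e₁₁, x⟩ ∈ ⟦surrounded⟧} = {e₁, e₂, e₄, e₅, e₆, e₇, e₉, e₁₀, e₁₂, e₁₃}
⟦next to e₁₀⟧ = {x : ⟨x, e₁₀⟩ ∈ ⟦next to⟧} = {e₁, e₂, e₅, e₇, e₈, e₉, e₁₀, e₁₁, e₁₂}
⟦left of e₁₁⟧ = {x : ⟨x, e₁₁⟩ ∈ ⟦left of⟧} = {e₁, e₇, e₉, e₁₀, e₁₂}
⟦vase⟧ = {e₁, e₂, e₃, e₆, e₇, e₈, e₉, e₁₀, e₁₂}
… ∩ ⟦e₁₁ surrounded⟧ = {e₁, e₂, e₃, e₆, e₇, e₈, e₉, e₁₀, e₁₂} ∩ {e₁, e₂, e₄, e₅, e₆, e₇, e₉, e₁₀, e₁₂, e₁₃} = {e₁, e₂, e₆, e₇, e₉, e₁₀, e₁₂}
… ∩ ⟦next to e₁₀⟧ = {e₁, e₂, e₆, e₇, e₉, e₁₀, e₁₂} ∩ {e₁, e₂, e₅, e₇, e₈, e₉, e₁₀, e₁₁, e₁₂} = {e₁, e₂, e₇, e₉, e₁₀, e₁₂}
… ∩ ⟦left of e₁₁⟧ = {e₁, e₂, e₇, e₉, e₁₀, e₁₂} ∩ {e₁, e₇, e₉, e₁₀, e₁₂} = {e₁, e₇, e₉, e₁₀, e₁₂}
⟦vase e₁₁ surrounded next to e₁₀ left of e₁₁⟧ = {e₁, e₇, e₉, e₁₀, e₁₂}, so the cardinality is 5.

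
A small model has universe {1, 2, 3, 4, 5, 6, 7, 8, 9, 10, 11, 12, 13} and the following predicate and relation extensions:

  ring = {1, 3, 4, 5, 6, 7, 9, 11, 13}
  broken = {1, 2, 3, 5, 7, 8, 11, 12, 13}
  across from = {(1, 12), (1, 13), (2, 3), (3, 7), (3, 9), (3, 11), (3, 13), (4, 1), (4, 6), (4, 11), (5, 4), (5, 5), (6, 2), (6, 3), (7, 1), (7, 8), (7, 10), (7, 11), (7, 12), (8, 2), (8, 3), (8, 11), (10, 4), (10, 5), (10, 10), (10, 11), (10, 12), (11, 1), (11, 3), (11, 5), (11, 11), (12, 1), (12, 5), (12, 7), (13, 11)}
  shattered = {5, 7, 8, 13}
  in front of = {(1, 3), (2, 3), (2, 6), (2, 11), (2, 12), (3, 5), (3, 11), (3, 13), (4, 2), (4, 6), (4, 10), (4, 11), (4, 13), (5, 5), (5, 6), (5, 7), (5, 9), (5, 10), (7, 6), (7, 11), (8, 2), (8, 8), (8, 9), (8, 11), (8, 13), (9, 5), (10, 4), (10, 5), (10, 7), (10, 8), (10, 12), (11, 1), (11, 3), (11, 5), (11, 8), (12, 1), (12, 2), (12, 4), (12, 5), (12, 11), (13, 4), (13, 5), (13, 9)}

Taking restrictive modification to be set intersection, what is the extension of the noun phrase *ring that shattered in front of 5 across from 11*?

{13}

⟦that shattered⟧ = ⟦shattered⟧ = {5, 7, 8, 13}
⟦in front of 5⟧ = {x : ⟨x, 5⟩ ∈ ⟦in front of⟧} = {3, 5, 9, 10, 11, 12, 13}
⟦across from 11⟧ = {x : ⟨x, 11⟩ ∈ ⟦across from⟧} = {3, 4, 7, 8, 10, 11, 13}
⟦ring⟧ = {1, 3, 4, 5, 6, 7, 9, 11, 13}
… ∩ ⟦that shattered⟧ = {1, 3, 4, 5, 6, 7, 9, 11, 13} ∩ {5, 7, 8, 13} = {5, 7, 13}
… ∩ ⟦in front of 5⟧ = {5, 7, 13} ∩ {3, 5, 9, 10, 11, 12, 13} = {5, 13}
… ∩ ⟦across from 11⟧ = {5, 13} ∩ {3, 4, 7, 8, 10, 11, 13} = {13}
So ⟦ring that shattered in front of 5 across from 11⟧ = {13}.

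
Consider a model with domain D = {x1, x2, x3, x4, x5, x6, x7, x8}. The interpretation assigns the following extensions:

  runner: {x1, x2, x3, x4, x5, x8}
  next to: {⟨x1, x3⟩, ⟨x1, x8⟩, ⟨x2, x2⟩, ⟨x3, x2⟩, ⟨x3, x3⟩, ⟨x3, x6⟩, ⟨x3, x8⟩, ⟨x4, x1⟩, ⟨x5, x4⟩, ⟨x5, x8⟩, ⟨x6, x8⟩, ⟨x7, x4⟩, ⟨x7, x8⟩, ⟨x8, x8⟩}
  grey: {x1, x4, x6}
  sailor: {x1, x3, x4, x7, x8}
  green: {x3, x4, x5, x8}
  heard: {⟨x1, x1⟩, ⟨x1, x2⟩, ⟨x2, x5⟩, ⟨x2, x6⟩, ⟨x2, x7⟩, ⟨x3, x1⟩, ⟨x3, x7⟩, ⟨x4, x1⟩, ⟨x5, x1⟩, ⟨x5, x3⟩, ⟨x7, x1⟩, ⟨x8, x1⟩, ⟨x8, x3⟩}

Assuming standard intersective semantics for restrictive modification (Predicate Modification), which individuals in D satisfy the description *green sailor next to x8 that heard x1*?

⟦next to x8⟧ = {x : ⟨x, x8⟩ ∈ ⟦next to⟧} = {x1, x3, x5, x6, x7, x8}
⟦that heard x1⟧ = {x : ⟨x, x1⟩ ∈ ⟦heard⟧} = {x1, x3, x4, x5, x7, x8}
⟦sailor⟧ = {x1, x3, x4, x7, x8}
… ∩ ⟦next to x8⟧ = {x1, x3, x4, x7, x8} ∩ {x1, x3, x5, x6, x7, x8} = {x1, x3, x7, x8}
… ∩ ⟦that heard x1⟧ = {x1, x3, x7, x8} ∩ {x1, x3, x4, x5, x7, x8} = {x1, x3, x7, x8}
… ∩ ⟦green⟧ = {x1, x3, x7, x8} ∩ {x3, x4, x5, x8} = {x3, x8}
So ⟦green sailor next to x8 that heard x1⟧ = {x3, x8}.

{x3, x8}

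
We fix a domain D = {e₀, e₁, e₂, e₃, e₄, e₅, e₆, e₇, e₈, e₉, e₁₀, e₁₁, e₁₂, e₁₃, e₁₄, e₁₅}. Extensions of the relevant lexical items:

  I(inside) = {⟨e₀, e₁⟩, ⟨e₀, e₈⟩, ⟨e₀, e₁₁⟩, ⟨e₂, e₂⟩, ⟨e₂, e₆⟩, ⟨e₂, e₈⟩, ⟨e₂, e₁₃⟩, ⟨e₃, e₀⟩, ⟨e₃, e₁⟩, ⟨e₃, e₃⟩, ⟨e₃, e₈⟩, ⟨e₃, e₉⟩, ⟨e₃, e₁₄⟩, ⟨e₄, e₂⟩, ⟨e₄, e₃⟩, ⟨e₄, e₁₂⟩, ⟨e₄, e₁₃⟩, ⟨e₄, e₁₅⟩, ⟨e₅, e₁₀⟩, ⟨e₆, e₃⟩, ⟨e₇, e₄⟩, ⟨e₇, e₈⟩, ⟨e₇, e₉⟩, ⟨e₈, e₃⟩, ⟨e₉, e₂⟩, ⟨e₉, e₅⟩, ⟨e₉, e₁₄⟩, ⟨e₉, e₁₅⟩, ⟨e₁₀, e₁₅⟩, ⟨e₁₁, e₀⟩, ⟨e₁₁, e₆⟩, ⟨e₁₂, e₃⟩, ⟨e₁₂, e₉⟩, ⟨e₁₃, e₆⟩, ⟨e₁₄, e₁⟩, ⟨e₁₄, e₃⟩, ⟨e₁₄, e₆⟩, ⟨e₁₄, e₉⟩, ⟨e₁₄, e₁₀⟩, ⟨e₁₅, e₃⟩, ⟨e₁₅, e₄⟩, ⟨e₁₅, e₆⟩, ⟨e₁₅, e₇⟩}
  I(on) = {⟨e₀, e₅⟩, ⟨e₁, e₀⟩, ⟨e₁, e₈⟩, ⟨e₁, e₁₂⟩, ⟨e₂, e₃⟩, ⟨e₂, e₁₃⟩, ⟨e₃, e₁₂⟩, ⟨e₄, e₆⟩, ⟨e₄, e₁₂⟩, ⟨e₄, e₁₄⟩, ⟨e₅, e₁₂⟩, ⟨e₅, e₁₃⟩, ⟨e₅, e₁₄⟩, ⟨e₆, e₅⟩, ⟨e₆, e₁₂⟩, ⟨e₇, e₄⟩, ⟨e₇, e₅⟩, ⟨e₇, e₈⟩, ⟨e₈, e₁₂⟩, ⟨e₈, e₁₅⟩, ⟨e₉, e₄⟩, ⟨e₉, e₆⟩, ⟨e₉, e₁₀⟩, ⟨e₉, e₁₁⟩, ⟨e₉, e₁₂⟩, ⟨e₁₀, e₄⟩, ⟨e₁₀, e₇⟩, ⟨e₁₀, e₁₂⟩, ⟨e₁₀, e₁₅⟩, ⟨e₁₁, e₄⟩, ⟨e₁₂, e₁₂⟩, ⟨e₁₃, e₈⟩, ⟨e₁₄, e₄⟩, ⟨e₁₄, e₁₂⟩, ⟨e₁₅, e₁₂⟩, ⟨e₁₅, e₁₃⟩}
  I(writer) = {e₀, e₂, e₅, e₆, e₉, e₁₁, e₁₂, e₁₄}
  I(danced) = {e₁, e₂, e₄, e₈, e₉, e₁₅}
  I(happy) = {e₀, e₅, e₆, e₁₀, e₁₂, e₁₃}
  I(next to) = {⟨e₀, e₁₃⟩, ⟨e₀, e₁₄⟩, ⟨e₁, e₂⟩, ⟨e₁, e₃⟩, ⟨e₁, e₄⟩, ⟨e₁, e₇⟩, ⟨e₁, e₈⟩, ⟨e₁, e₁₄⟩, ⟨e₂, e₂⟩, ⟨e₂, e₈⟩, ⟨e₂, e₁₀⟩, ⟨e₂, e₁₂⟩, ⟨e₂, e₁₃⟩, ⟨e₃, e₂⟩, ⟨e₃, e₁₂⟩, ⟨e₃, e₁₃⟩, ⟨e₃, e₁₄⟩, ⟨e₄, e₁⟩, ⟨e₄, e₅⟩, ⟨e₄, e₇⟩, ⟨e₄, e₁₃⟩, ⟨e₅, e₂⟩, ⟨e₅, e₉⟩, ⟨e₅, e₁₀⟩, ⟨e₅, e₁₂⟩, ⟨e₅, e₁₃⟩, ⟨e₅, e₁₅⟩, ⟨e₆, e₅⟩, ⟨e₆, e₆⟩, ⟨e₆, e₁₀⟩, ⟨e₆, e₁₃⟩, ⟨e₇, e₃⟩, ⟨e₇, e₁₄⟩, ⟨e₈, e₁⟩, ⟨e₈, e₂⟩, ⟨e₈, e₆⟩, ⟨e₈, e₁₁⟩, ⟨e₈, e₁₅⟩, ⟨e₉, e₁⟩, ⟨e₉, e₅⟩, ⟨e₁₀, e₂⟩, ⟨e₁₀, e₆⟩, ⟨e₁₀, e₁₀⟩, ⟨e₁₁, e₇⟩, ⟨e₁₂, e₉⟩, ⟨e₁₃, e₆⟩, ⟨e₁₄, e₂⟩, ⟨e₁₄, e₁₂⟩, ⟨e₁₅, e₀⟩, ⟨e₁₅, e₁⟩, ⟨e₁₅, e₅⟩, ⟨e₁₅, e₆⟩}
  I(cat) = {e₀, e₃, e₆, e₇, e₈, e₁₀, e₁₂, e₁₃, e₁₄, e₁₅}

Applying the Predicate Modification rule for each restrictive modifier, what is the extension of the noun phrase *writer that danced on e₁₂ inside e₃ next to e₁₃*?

{}

⟦that danced⟧ = ⟦danced⟧ = {e₁, e₂, e₄, e₈, e₉, e₁₅}
⟦on e₁₂⟧ = {x : ⟨x, e₁₂⟩ ∈ ⟦on⟧} = {e₁, e₃, e₄, e₅, e₆, e₈, e₉, e₁₀, e₁₂, e₁₄, e₁₅}
⟦inside e₃⟧ = {x : ⟨x, e₃⟩ ∈ ⟦inside⟧} = {e₃, e₄, e₆, e₈, e₁₂, e₁₄, e₁₅}
⟦next to e₁₃⟧ = {x : ⟨x, e₁₃⟩ ∈ ⟦next to⟧} = {e₀, e₂, e₃, e₄, e₅, e₆}
⟦writer⟧ = {e₀, e₂, e₅, e₆, e₉, e₁₁, e₁₂, e₁₄}
… ∩ ⟦that danced⟧ = {e₀, e₂, e₅, e₆, e₉, e₁₁, e₁₂, e₁₄} ∩ {e₁, e₂, e₄, e₈, e₉, e₁₅} = {e₂, e₉}
… ∩ ⟦on e₁₂⟧ = {e₂, e₉} ∩ {e₁, e₃, e₄, e₅, e₆, e₈, e₉, e₁₀, e₁₂, e₁₄, e₁₅} = {e₉}
… ∩ ⟦inside e₃⟧ = {e₉} ∩ {e₃, e₄, e₆, e₈, e₁₂, e₁₄, e₁₅} = ∅
… ∩ ⟦next to e₁₃⟧ = ∅ ∩ {e₀, e₂, e₃, e₄, e₅, e₆} = ∅
So ⟦writer that danced on e₁₂ inside e₃ next to e₁₃⟧ = {}.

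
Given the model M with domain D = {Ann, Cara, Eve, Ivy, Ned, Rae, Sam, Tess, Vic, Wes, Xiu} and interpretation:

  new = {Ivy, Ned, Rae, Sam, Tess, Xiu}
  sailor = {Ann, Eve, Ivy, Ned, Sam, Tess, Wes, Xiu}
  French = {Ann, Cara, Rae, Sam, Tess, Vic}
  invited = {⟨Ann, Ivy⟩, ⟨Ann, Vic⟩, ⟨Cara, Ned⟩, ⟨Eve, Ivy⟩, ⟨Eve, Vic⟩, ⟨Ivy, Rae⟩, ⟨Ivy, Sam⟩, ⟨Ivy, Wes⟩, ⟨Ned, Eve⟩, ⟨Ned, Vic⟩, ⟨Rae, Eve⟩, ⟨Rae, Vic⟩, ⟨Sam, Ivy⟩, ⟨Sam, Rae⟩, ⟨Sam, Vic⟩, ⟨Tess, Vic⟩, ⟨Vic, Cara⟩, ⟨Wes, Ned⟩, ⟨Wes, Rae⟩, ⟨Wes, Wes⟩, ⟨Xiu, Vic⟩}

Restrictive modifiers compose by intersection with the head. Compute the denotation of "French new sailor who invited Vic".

⟦who invited Vic⟧ = {x : ⟨x, Vic⟩ ∈ ⟦invited⟧} = {Ann, Eve, Ned, Rae, Sam, Tess, Xiu}
⟦sailor⟧ = {Ann, Eve, Ivy, Ned, Sam, Tess, Wes, Xiu}
… ∩ ⟦who invited Vic⟧ = {Ann, Eve, Ivy, Ned, Sam, Tess, Wes, Xiu} ∩ {Ann, Eve, Ned, Rae, Sam, Tess, Xiu} = {Ann, Eve, Ned, Sam, Tess, Xiu}
… ∩ ⟦French⟧ = {Ann, Eve, Ned, Sam, Tess, Xiu} ∩ {Ann, Cara, Rae, Sam, Tess, Vic} = {Ann, Sam, Tess}
… ∩ ⟦new⟧ = {Ann, Sam, Tess} ∩ {Ivy, Ned, Rae, Sam, Tess, Xiu} = {Sam, Tess}
So ⟦French new sailor who invited Vic⟧ = {Sam, Tess}.

{Sam, Tess}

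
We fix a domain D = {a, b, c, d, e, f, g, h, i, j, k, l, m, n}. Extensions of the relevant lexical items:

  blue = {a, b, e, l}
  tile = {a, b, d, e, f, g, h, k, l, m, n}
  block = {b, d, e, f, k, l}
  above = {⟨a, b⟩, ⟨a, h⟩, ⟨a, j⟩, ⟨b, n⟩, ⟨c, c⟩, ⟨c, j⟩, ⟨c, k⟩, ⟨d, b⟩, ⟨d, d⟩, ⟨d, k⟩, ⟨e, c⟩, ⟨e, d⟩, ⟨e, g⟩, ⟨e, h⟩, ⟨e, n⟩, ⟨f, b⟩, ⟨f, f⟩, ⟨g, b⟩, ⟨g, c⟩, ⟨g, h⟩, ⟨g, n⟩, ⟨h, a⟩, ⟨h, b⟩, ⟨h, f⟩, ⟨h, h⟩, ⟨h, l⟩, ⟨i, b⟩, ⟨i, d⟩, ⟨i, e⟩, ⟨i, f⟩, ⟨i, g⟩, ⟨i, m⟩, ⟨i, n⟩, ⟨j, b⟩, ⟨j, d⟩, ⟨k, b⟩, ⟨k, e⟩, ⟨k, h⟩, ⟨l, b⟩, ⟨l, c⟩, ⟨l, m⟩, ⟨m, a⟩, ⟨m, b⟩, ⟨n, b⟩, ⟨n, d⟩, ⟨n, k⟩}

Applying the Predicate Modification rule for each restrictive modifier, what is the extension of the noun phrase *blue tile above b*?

⟦above b⟧ = {x : ⟨x, b⟩ ∈ ⟦above⟧} = {a, d, f, g, h, i, j, k, l, m, n}
⟦tile⟧ = {a, b, d, e, f, g, h, k, l, m, n}
… ∩ ⟦above b⟧ = {a, b, d, e, f, g, h, k, l, m, n} ∩ {a, d, f, g, h, i, j, k, l, m, n} = {a, d, f, g, h, k, l, m, n}
… ∩ ⟦blue⟧ = {a, d, f, g, h, k, l, m, n} ∩ {a, b, e, l} = {a, l}
So ⟦blue tile above b⟧ = {a, l}.

{a, l}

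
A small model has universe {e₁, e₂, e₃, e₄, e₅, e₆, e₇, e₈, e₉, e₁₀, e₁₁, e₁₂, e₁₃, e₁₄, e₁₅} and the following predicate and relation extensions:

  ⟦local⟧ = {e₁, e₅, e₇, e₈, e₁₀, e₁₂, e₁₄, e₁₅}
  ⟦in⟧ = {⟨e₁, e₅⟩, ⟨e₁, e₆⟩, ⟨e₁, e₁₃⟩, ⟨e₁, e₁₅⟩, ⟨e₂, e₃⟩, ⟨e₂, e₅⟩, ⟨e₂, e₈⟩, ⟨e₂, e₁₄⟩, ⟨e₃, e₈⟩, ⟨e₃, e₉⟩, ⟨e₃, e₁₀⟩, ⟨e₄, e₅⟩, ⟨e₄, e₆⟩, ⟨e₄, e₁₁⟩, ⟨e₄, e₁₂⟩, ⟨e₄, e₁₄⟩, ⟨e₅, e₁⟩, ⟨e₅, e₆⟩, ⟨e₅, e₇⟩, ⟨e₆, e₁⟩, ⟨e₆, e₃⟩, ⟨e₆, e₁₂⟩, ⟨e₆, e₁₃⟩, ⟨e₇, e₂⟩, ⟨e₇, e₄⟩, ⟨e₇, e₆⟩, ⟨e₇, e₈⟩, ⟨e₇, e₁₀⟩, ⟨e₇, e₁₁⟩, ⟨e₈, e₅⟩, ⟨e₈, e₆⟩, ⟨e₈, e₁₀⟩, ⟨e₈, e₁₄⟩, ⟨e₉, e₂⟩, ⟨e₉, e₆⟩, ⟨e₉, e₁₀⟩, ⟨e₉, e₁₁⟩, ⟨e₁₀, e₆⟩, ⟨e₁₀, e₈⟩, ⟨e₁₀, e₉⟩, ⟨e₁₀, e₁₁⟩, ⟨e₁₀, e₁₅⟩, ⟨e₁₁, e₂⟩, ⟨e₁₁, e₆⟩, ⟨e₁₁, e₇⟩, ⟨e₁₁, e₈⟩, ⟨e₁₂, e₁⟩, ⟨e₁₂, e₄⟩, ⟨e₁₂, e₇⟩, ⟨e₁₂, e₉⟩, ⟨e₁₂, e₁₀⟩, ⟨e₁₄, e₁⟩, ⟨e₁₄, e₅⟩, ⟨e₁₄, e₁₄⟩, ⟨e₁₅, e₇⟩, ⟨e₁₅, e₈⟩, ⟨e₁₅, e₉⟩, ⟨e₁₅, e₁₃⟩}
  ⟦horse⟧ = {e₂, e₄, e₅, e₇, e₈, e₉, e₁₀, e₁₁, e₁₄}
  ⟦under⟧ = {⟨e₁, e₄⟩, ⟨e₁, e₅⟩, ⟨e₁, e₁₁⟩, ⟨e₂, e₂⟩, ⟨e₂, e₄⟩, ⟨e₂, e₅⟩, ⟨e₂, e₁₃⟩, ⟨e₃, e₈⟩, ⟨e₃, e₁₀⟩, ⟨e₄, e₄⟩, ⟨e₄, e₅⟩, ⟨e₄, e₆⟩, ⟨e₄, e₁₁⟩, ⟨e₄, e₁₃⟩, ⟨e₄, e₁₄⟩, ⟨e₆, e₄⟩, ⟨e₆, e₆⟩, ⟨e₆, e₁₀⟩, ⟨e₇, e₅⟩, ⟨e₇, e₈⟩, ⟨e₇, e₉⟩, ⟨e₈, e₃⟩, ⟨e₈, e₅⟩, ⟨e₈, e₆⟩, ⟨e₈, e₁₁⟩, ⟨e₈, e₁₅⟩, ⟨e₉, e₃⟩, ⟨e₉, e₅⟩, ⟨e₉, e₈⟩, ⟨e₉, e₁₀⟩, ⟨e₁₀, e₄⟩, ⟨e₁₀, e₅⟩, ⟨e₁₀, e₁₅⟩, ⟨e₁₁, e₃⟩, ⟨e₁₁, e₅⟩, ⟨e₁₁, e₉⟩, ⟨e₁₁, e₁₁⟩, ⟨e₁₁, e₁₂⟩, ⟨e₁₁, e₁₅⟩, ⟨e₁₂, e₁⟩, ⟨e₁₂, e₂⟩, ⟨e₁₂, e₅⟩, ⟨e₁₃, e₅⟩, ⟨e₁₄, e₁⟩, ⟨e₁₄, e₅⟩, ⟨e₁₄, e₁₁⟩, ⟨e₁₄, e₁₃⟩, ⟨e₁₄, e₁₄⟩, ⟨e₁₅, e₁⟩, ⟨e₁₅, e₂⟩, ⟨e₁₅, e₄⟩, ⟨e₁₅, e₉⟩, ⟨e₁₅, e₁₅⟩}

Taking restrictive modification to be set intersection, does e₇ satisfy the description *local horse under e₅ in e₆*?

yes

⟦under e₅⟧ = {x : ⟨x, e₅⟩ ∈ ⟦under⟧} = {e₁, e₂, e₄, e₇, e₈, e₉, e₁₀, e₁₁, e₁₂, e₁₃, e₁₄}
⟦in e₆⟧ = {x : ⟨x, e₆⟩ ∈ ⟦in⟧} = {e₁, e₄, e₅, e₇, e₈, e₉, e₁₀, e₁₁}
⟦horse⟧ = {e₂, e₄, e₅, e₇, e₈, e₉, e₁₀, e₁₁, e₁₄}
… ∩ ⟦under e₅⟧ = {e₂, e₄, e₅, e₇, e₈, e₉, e₁₀, e₁₁, e₁₄} ∩ {e₁, e₂, e₄, e₇, e₈, e₉, e₁₀, e₁₁, e₁₂, e₁₃, e₁₄} = {e₂, e₄, e₇, e₈, e₉, e₁₀, e₁₁, e₁₄}
… ∩ ⟦in e₆⟧ = {e₂, e₄, e₇, e₈, e₉, e₁₀, e₁₁, e₁₄} ∩ {e₁, e₄, e₅, e₇, e₈, e₉, e₁₀, e₁₁} = {e₄, e₇, e₈, e₉, e₁₀, e₁₁}
… ∩ ⟦local⟧ = {e₄, e₇, e₈, e₉, e₁₀, e₁₁} ∩ {e₁, e₅, e₇, e₈, e₁₀, e₁₂, e₁₄, e₁₅} = {e₇, e₈, e₁₀}
⟦local horse under e₅ in e₆⟧ = {e₇, e₈, e₁₀}; e₇ ∈ this set.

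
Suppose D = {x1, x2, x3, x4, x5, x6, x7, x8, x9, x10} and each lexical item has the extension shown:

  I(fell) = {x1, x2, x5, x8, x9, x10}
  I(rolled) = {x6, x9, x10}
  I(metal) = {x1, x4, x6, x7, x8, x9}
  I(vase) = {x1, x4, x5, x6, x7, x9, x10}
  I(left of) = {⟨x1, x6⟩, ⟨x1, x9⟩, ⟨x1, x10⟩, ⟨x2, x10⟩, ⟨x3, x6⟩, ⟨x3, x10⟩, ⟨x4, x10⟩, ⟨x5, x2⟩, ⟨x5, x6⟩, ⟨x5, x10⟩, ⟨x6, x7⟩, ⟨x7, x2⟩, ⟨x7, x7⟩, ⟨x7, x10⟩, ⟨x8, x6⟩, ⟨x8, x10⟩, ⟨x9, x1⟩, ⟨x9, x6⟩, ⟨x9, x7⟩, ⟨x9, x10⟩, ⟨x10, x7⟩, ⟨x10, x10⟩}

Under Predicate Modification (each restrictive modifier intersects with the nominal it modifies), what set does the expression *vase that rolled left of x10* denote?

{x9, x10}

⟦that rolled⟧ = ⟦rolled⟧ = {x6, x9, x10}
⟦left of x10⟧ = {x : ⟨x, x10⟩ ∈ ⟦left of⟧} = {x1, x2, x3, x4, x5, x7, x8, x9, x10}
⟦vase⟧ = {x1, x4, x5, x6, x7, x9, x10}
… ∩ ⟦that rolled⟧ = {x1, x4, x5, x6, x7, x9, x10} ∩ {x6, x9, x10} = {x6, x9, x10}
… ∩ ⟦left of x10⟧ = {x6, x9, x10} ∩ {x1, x2, x3, x4, x5, x7, x8, x9, x10} = {x9, x10}
So ⟦vase that rolled left of x10⟧ = {x9, x10}.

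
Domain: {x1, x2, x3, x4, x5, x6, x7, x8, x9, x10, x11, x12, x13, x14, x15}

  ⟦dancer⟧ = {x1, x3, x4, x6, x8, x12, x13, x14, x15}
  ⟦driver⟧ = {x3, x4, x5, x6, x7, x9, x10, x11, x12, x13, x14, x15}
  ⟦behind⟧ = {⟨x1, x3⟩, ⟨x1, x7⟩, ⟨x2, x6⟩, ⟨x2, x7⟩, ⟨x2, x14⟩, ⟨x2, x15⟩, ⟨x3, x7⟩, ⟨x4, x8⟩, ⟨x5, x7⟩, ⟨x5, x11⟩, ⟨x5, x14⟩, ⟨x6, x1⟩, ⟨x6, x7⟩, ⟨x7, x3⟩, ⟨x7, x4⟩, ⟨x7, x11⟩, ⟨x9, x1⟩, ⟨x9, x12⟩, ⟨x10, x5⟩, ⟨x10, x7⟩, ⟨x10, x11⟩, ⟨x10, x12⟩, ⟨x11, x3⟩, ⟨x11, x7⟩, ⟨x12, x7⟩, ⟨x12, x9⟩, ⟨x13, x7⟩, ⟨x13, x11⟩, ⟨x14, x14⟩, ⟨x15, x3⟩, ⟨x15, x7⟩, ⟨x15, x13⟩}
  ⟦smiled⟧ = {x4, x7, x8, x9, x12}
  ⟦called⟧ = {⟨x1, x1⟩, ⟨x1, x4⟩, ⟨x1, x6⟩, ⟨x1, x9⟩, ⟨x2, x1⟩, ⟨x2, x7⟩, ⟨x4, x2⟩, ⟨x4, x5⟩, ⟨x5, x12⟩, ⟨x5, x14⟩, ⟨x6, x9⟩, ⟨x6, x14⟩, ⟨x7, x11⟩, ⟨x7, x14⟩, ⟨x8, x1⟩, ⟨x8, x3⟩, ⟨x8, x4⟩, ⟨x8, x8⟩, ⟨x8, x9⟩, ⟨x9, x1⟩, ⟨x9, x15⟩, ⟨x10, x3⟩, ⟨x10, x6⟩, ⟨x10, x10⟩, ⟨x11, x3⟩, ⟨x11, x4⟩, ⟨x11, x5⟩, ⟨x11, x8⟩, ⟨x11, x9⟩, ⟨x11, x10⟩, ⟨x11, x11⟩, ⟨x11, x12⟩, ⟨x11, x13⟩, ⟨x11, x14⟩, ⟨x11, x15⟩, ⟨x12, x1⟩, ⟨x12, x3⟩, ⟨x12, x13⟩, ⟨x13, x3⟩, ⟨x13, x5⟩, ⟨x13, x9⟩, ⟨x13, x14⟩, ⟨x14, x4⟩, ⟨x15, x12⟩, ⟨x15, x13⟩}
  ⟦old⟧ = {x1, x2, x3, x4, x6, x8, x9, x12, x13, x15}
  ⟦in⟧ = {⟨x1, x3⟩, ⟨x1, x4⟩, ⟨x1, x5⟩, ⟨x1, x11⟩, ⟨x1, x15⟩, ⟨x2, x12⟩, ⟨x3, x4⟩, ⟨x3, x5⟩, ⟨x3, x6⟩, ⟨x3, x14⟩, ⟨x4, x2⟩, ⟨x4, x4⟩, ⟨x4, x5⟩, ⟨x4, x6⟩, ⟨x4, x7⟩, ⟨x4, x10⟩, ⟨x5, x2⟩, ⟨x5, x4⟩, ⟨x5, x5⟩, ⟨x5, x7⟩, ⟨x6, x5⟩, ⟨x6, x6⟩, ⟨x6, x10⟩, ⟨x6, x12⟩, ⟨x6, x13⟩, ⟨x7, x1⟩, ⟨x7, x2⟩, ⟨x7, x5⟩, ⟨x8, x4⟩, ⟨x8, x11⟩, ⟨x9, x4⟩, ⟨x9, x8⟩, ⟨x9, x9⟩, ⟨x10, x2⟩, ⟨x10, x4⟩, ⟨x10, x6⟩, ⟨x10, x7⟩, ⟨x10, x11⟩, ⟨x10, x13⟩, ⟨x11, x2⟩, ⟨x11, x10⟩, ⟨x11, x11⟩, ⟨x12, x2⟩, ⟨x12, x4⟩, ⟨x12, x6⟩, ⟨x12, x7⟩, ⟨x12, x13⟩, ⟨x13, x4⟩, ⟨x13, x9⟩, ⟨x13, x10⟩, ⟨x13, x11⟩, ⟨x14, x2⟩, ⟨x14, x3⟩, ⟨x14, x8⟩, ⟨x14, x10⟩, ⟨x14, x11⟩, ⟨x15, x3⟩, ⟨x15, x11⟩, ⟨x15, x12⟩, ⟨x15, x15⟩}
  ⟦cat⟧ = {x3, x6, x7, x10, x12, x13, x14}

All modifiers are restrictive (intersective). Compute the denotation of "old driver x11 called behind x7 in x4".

⟦x11 called⟧ = {x : ⟨x11, x⟩ ∈ ⟦called⟧} = {x3, x4, x5, x8, x9, x10, x11, x12, x13, x14, x15}
⟦behind x7⟧ = {x : ⟨x, x7⟩ ∈ ⟦behind⟧} = {x1, x2, x3, x5, x6, x10, x11, x12, x13, x15}
⟦in x4⟧ = {x : ⟨x, x4⟩ ∈ ⟦in⟧} = {x1, x3, x4, x5, x8, x9, x10, x12, x13}
⟦driver⟧ = {x3, x4, x5, x6, x7, x9, x10, x11, x12, x13, x14, x15}
… ∩ ⟦x11 called⟧ = {x3, x4, x5, x6, x7, x9, x10, x11, x12, x13, x14, x15} ∩ {x3, x4, x5, x8, x9, x10, x11, x12, x13, x14, x15} = {x3, x4, x5, x9, x10, x11, x12, x13, x14, x15}
… ∩ ⟦behind x7⟧ = {x3, x4, x5, x9, x10, x11, x12, x13, x14, x15} ∩ {x1, x2, x3, x5, x6, x10, x11, x12, x13, x15} = {x3, x5, x10, x11, x12, x13, x15}
… ∩ ⟦in x4⟧ = {x3, x5, x10, x11, x12, x13, x15} ∩ {x1, x3, x4, x5, x8, x9, x10, x12, x13} = {x3, x5, x10, x12, x13}
… ∩ ⟦old⟧ = {x3, x5, x10, x12, x13} ∩ {x1, x2, x3, x4, x6, x8, x9, x12, x13, x15} = {x3, x12, x13}
So ⟦old driver x11 called behind x7 in x4⟧ = {x3, x12, x13}.

{x3, x12, x13}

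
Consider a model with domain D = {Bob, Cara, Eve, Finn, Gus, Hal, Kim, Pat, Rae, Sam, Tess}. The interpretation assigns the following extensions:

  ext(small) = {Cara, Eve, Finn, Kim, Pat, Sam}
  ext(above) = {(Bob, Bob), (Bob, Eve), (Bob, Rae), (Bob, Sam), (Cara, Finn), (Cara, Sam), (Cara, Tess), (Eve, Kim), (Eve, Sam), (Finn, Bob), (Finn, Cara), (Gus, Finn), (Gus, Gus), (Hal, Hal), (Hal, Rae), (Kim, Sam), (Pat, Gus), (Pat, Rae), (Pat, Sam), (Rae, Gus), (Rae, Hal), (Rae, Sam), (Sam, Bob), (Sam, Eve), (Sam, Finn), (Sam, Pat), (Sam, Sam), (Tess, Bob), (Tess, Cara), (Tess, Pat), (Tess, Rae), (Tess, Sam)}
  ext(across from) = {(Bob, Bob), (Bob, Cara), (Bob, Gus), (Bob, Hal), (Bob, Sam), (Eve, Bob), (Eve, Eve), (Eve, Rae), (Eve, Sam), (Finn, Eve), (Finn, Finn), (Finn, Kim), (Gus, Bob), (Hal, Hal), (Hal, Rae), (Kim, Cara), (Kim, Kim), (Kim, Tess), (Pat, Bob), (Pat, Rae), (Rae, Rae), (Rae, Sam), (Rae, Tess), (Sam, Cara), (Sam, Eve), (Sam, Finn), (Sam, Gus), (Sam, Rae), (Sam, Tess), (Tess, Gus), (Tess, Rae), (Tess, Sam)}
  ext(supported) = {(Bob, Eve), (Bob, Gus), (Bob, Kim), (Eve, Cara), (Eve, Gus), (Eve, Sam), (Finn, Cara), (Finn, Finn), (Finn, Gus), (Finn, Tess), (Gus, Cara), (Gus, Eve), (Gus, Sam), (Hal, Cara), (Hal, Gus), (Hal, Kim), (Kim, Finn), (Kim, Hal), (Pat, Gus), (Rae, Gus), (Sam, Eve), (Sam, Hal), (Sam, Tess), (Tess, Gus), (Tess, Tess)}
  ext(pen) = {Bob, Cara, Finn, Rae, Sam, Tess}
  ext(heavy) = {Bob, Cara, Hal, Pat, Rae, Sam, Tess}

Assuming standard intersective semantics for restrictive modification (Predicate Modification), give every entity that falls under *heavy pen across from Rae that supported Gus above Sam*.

⟦across from Rae⟧ = {x : ⟨x, Rae⟩ ∈ ⟦across from⟧} = {Eve, Hal, Pat, Rae, Sam, Tess}
⟦that supported Gus⟧ = {x : ⟨x, Gus⟩ ∈ ⟦supported⟧} = {Bob, Eve, Finn, Hal, Pat, Rae, Tess}
⟦above Sam⟧ = {x : ⟨x, Sam⟩ ∈ ⟦above⟧} = {Bob, Cara, Eve, Kim, Pat, Rae, Sam, Tess}
⟦pen⟧ = {Bob, Cara, Finn, Rae, Sam, Tess}
… ∩ ⟦across from Rae⟧ = {Bob, Cara, Finn, Rae, Sam, Tess} ∩ {Eve, Hal, Pat, Rae, Sam, Tess} = {Rae, Sam, Tess}
… ∩ ⟦that supported Gus⟧ = {Rae, Sam, Tess} ∩ {Bob, Eve, Finn, Hal, Pat, Rae, Tess} = {Rae, Tess}
… ∩ ⟦above Sam⟧ = {Rae, Tess} ∩ {Bob, Cara, Eve, Kim, Pat, Rae, Sam, Tess} = {Rae, Tess}
… ∩ ⟦heavy⟧ = {Rae, Tess} ∩ {Bob, Cara, Hal, Pat, Rae, Sam, Tess} = {Rae, Tess}
So ⟦heavy pen across from Rae that supported Gus above Sam⟧ = {Rae, Tess}.

{Rae, Tess}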